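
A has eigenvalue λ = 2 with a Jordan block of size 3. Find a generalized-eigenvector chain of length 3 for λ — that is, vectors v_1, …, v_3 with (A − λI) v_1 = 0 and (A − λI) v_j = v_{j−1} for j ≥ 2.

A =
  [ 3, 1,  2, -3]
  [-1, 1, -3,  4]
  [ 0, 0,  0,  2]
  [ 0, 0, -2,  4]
A Jordan chain for λ = 2 of length 3:
v_1 = (1, -1, 0, 0)ᵀ
v_2 = (2, -3, -2, -2)ᵀ
v_3 = (0, 0, 1, 0)ᵀ

Let N = A − (2)·I. We want v_3 with N^3 v_3 = 0 but N^2 v_3 ≠ 0; then v_{j-1} := N · v_j for j = 3, …, 2.

Pick v_3 = (0, 0, 1, 0)ᵀ.
Then v_2 = N · v_3 = (2, -3, -2, -2)ᵀ.
Then v_1 = N · v_2 = (1, -1, 0, 0)ᵀ.

Sanity check: (A − (2)·I) v_1 = (0, 0, 0, 0)ᵀ = 0. ✓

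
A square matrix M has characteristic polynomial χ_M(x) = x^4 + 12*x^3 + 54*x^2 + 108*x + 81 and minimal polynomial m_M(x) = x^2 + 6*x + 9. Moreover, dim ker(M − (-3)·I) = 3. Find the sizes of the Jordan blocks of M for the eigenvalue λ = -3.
Block sizes for λ = -3: [2, 1, 1]

Step 1 — from the characteristic polynomial, algebraic multiplicity of λ = -3 is 4. From dim ker(M − (-3)·I) = 3, there are exactly 3 Jordan blocks for λ = -3.
Step 2 — from the minimal polynomial, the factor (x + 3)^2 tells us the largest block for λ = -3 has size 2.
Step 3 — with total size 4, 3 blocks, and largest block 2, the block sizes (in nonincreasing order) are [2, 1, 1].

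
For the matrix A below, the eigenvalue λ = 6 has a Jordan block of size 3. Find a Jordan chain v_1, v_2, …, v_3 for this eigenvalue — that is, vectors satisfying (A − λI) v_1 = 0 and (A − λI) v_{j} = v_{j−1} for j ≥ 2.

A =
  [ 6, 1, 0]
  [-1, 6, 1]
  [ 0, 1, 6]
A Jordan chain for λ = 6 of length 3:
v_1 = (-1, 0, -1)ᵀ
v_2 = (0, -1, 0)ᵀ
v_3 = (1, 0, 0)ᵀ

Let N = A − (6)·I. We want v_3 with N^3 v_3 = 0 but N^2 v_3 ≠ 0; then v_{j-1} := N · v_j for j = 3, …, 2.

Pick v_3 = (1, 0, 0)ᵀ.
Then v_2 = N · v_3 = (0, -1, 0)ᵀ.
Then v_1 = N · v_2 = (-1, 0, -1)ᵀ.

Sanity check: (A − (6)·I) v_1 = (0, 0, 0)ᵀ = 0. ✓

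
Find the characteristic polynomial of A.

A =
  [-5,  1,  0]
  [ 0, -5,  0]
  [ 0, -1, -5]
x^3 + 15*x^2 + 75*x + 125

Expanding det(x·I − A) (e.g. by cofactor expansion or by noting that A is similar to its Jordan form J, which has the same characteristic polynomial as A) gives
  χ_A(x) = x^3 + 15*x^2 + 75*x + 125
which factors as (x + 5)^3. The eigenvalues (with algebraic multiplicities) are λ = -5 with multiplicity 3.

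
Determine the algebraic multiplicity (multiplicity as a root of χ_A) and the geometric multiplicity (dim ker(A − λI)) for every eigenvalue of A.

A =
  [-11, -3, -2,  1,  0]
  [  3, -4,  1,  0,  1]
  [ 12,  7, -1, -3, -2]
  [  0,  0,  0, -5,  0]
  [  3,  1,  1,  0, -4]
λ = -5: alg = 5, geom = 3

Step 1 — factor the characteristic polynomial to read off the algebraic multiplicities:
  χ_A(x) = (x + 5)^5

Step 2 — compute geometric multiplicities via the rank-nullity identity g(λ) = n − rank(A − λI):
  rank(A − (-5)·I) = 2, so dim ker(A − (-5)·I) = n − 2 = 3

Summary:
  λ = -5: algebraic multiplicity = 5, geometric multiplicity = 3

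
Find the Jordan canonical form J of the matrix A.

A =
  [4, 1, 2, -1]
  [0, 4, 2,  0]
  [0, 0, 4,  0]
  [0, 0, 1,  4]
J_3(4) ⊕ J_1(4)

The characteristic polynomial is
  det(x·I − A) = x^4 - 16*x^3 + 96*x^2 - 256*x + 256 = (x - 4)^4

Eigenvalues and multiplicities (the geometric multiplicity of λ is n − rank(A − λI), which equals the number of Jordan blocks for λ):
  λ = 4: algebraic multiplicity = 4, geometric multiplicity = 2

Determining the block sizes for each eigenvalue:
  λ = 4: with am = 4 and gm = 2, the partition is not yet determined (e.g. several partitions of 4 into 2 parts exist). Let N = A − (4)·I. Computing rank(N^1) = 2, rank(N^2) = 1, rank(N^3) = 0; the number of blocks of size ≥ j is rank(N^{j−1}) − rank(N^j), giving [2, 1, 1]. So we have 1 block(s) of size 3, 1 block(s) of size 1 → block sizes [3, 1]

Assembling the blocks gives a Jordan form
J =
  [4, 1, 0, 0]
  [0, 4, 1, 0]
  [0, 0, 4, 0]
  [0, 0, 0, 4]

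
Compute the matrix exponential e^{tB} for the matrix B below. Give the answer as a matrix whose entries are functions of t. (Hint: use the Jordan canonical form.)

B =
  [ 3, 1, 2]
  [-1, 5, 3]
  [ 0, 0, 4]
e^{tB} =
  [-t*exp(4*t) + exp(4*t), t*exp(4*t), t^2*exp(4*t)/2 + 2*t*exp(4*t)]
  [-t*exp(4*t), t*exp(4*t) + exp(4*t), t^2*exp(4*t)/2 + 3*t*exp(4*t)]
  [0, 0, exp(4*t)]

Strategy: write B = P · J · P⁻¹ where J is a Jordan canonical form, so e^{tB} = P · e^{tJ} · P⁻¹, and e^{tJ} can be computed block-by-block.

B has Jordan form
J =
  [4, 1, 0]
  [0, 4, 1]
  [0, 0, 4]
(up to reordering of blocks).

Per-block formulas:
  For a 3×3 Jordan block J_3(4): exp(t · J_3(4)) = e^(4t)·(I + t·N + (t^2/2)·N^2), where N is the 3×3 nilpotent shift.

After assembling e^{tJ} and conjugating by P, we get:

e^{tB} =
  [-t*exp(4*t) + exp(4*t), t*exp(4*t), t^2*exp(4*t)/2 + 2*t*exp(4*t)]
  [-t*exp(4*t), t*exp(4*t) + exp(4*t), t^2*exp(4*t)/2 + 3*t*exp(4*t)]
  [0, 0, exp(4*t)]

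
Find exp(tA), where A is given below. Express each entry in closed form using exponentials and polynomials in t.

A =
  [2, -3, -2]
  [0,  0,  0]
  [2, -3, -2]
e^{tA} =
  [2*t + 1, -3*t, -2*t]
  [0, 1, 0]
  [2*t, -3*t, 1 - 2*t]

Strategy: write A = P · J · P⁻¹ where J is a Jordan canonical form, so e^{tA} = P · e^{tJ} · P⁻¹, and e^{tJ} can be computed block-by-block.

A has Jordan form
J =
  [0, 1, 0]
  [0, 0, 0]
  [0, 0, 0]
(up to reordering of blocks).

Per-block formulas:
  For a 2×2 Jordan block J_2(0): exp(t · J_2(0)) = e^(0t)·(I + t·N), where N is the 2×2 nilpotent shift.
  For a 1×1 block at λ = 0: exp(t · [0]) = [e^(0t)].

After assembling e^{tJ} and conjugating by P, we get:

e^{tA} =
  [2*t + 1, -3*t, -2*t]
  [0, 1, 0]
  [2*t, -3*t, 1 - 2*t]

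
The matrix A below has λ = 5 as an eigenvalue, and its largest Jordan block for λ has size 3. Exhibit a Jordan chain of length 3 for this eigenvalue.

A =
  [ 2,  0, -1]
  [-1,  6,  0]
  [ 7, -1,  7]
A Jordan chain for λ = 5 of length 3:
v_1 = (2, 2, -6)ᵀ
v_2 = (-3, -1, 7)ᵀ
v_3 = (1, 0, 0)ᵀ

Let N = A − (5)·I. We want v_3 with N^3 v_3 = 0 but N^2 v_3 ≠ 0; then v_{j-1} := N · v_j for j = 3, …, 2.

Pick v_3 = (1, 0, 0)ᵀ.
Then v_2 = N · v_3 = (-3, -1, 7)ᵀ.
Then v_1 = N · v_2 = (2, 2, -6)ᵀ.

Sanity check: (A − (5)·I) v_1 = (0, 0, 0)ᵀ = 0. ✓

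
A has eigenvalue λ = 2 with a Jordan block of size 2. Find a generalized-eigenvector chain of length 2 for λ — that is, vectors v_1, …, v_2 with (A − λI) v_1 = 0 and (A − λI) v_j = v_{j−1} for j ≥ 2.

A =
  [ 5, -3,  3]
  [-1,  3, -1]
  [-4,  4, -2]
A Jordan chain for λ = 2 of length 2:
v_1 = (3, -1, -4)ᵀ
v_2 = (1, 0, 0)ᵀ

Let N = A − (2)·I. We want v_2 with N^2 v_2 = 0 but N^1 v_2 ≠ 0; then v_{j-1} := N · v_j for j = 2, …, 2.

Pick v_2 = (1, 0, 0)ᵀ.
Then v_1 = N · v_2 = (3, -1, -4)ᵀ.

Sanity check: (A − (2)·I) v_1 = (0, 0, 0)ᵀ = 0. ✓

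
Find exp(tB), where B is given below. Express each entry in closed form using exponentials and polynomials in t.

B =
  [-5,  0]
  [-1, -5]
e^{tB} =
  [exp(-5*t), 0]
  [-t*exp(-5*t), exp(-5*t)]

Strategy: write B = P · J · P⁻¹ where J is a Jordan canonical form, so e^{tB} = P · e^{tJ} · P⁻¹, and e^{tJ} can be computed block-by-block.

B has Jordan form
J =
  [-5,  1]
  [ 0, -5]
(up to reordering of blocks).

Per-block formulas:
  For a 2×2 Jordan block J_2(-5): exp(t · J_2(-5)) = e^(-5t)·(I + t·N), where N is the 2×2 nilpotent shift.

After assembling e^{tJ} and conjugating by P, we get:

e^{tB} =
  [exp(-5*t), 0]
  [-t*exp(-5*t), exp(-5*t)]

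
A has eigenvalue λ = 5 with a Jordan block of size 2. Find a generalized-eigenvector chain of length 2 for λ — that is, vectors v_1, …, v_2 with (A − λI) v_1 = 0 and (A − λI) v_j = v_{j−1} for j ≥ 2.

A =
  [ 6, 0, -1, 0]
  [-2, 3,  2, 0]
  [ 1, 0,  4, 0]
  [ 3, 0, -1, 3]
A Jordan chain for λ = 5 of length 2:
v_1 = (-1, 0, -1, -1)ᵀ
v_2 = (0, 1, 1, 0)ᵀ

Let N = A − (5)·I. We want v_2 with N^2 v_2 = 0 but N^1 v_2 ≠ 0; then v_{j-1} := N · v_j for j = 2, …, 2.

Pick v_2 = (0, 1, 1, 0)ᵀ.
Then v_1 = N · v_2 = (-1, 0, -1, -1)ᵀ.

Sanity check: (A − (5)·I) v_1 = (0, 0, 0, 0)ᵀ = 0. ✓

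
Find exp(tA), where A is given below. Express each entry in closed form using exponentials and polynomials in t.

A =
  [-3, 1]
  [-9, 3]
e^{tA} =
  [1 - 3*t, t]
  [-9*t, 3*t + 1]

Strategy: write A = P · J · P⁻¹ where J is a Jordan canonical form, so e^{tA} = P · e^{tJ} · P⁻¹, and e^{tJ} can be computed block-by-block.

A has Jordan form
J =
  [0, 1]
  [0, 0]
(up to reordering of blocks).

Per-block formulas:
  For a 2×2 Jordan block J_2(0): exp(t · J_2(0)) = e^(0t)·(I + t·N), where N is the 2×2 nilpotent shift.

After assembling e^{tJ} and conjugating by P, we get:

e^{tA} =
  [1 - 3*t, t]
  [-9*t, 3*t + 1]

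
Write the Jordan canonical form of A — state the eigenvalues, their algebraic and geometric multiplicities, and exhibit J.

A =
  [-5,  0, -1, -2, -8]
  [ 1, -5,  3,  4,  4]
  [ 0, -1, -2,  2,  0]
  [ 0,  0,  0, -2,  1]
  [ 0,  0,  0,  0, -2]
J_3(-4) ⊕ J_2(-2)

The characteristic polynomial is
  det(x·I − A) = x^5 + 16*x^4 + 100*x^3 + 304*x^2 + 448*x + 256 = (x + 2)^2*(x + 4)^3

Eigenvalues and multiplicities (the geometric multiplicity of λ is n − rank(A − λI), which equals the number of Jordan blocks for λ):
  λ = -4: algebraic multiplicity = 3, geometric multiplicity = 1
  λ = -2: algebraic multiplicity = 2, geometric multiplicity = 1

Determining the block sizes for each eigenvalue:
  λ = -4: one block (gm = 1), so the single block has size am = 3 → block sizes [3]
  λ = -2: one block (gm = 1), so the single block has size am = 2 → block sizes [2]

Assembling the blocks gives a Jordan form
J =
  [-4,  1,  0,  0,  0]
  [ 0, -4,  1,  0,  0]
  [ 0,  0, -4,  0,  0]
  [ 0,  0,  0, -2,  1]
  [ 0,  0,  0,  0, -2]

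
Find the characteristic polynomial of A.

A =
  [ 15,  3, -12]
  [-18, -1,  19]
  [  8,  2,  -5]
x^3 - 9*x^2 + 27*x - 27

Expanding det(x·I − A) (e.g. by cofactor expansion or by noting that A is similar to its Jordan form J, which has the same characteristic polynomial as A) gives
  χ_A(x) = x^3 - 9*x^2 + 27*x - 27
which factors as (x - 3)^3. The eigenvalues (with algebraic multiplicities) are λ = 3 with multiplicity 3.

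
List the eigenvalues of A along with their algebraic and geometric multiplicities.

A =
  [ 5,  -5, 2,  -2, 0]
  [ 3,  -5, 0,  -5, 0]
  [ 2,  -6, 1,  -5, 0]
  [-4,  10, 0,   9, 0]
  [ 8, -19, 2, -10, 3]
λ = 2: alg = 2, geom = 1; λ = 3: alg = 3, geom = 2

Step 1 — factor the characteristic polynomial to read off the algebraic multiplicities:
  χ_A(x) = (x - 3)^3*(x - 2)^2

Step 2 — compute geometric multiplicities via the rank-nullity identity g(λ) = n − rank(A − λI):
  rank(A − (2)·I) = 4, so dim ker(A − (2)·I) = n − 4 = 1
  rank(A − (3)·I) = 3, so dim ker(A − (3)·I) = n − 3 = 2

Summary:
  λ = 2: algebraic multiplicity = 2, geometric multiplicity = 1
  λ = 3: algebraic multiplicity = 3, geometric multiplicity = 2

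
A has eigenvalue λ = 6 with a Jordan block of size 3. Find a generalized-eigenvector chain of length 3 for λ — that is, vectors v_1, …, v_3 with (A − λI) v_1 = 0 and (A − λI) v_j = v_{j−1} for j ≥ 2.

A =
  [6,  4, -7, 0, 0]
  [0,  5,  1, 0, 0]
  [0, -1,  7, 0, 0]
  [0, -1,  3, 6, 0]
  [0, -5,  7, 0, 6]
A Jordan chain for λ = 6 of length 3:
v_1 = (3, 0, 0, -2, -2)ᵀ
v_2 = (4, -1, -1, -1, -5)ᵀ
v_3 = (0, 1, 0, 0, 0)ᵀ

Let N = A − (6)·I. We want v_3 with N^3 v_3 = 0 but N^2 v_3 ≠ 0; then v_{j-1} := N · v_j for j = 3, …, 2.

Pick v_3 = (0, 1, 0, 0, 0)ᵀ.
Then v_2 = N · v_3 = (4, -1, -1, -1, -5)ᵀ.
Then v_1 = N · v_2 = (3, 0, 0, -2, -2)ᵀ.

Sanity check: (A − (6)·I) v_1 = (0, 0, 0, 0, 0)ᵀ = 0. ✓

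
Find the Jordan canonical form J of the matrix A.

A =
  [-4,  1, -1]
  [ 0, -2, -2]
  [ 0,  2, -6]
J_2(-4) ⊕ J_1(-4)

The characteristic polynomial is
  det(x·I − A) = x^3 + 12*x^2 + 48*x + 64 = (x + 4)^3

Eigenvalues and multiplicities (the geometric multiplicity of λ is n − rank(A − λI), which equals the number of Jordan blocks for λ):
  λ = -4: algebraic multiplicity = 3, geometric multiplicity = 2

Determining the block sizes for each eigenvalue:
  λ = -4: 2 blocks summing to 3 forces exactly one block of size 2 and the rest size 1 → block sizes [2, 1]

Assembling the blocks gives a Jordan form
J =
  [-4,  1,  0]
  [ 0, -4,  0]
  [ 0,  0, -4]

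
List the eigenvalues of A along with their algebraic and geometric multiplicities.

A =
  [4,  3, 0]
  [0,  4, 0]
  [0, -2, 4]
λ = 4: alg = 3, geom = 2

Step 1 — factor the characteristic polynomial to read off the algebraic multiplicities:
  χ_A(x) = (x - 4)^3

Step 2 — compute geometric multiplicities via the rank-nullity identity g(λ) = n − rank(A − λI):
  rank(A − (4)·I) = 1, so dim ker(A − (4)·I) = n − 1 = 2

Summary:
  λ = 4: algebraic multiplicity = 3, geometric multiplicity = 2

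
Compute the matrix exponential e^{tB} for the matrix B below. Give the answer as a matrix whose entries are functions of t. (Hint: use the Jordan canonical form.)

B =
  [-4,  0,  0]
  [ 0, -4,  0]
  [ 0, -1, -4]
e^{tB} =
  [exp(-4*t), 0, 0]
  [0, exp(-4*t), 0]
  [0, -t*exp(-4*t), exp(-4*t)]

Strategy: write B = P · J · P⁻¹ where J is a Jordan canonical form, so e^{tB} = P · e^{tJ} · P⁻¹, and e^{tJ} can be computed block-by-block.

B has Jordan form
J =
  [-4,  1,  0]
  [ 0, -4,  0]
  [ 0,  0, -4]
(up to reordering of blocks).

Per-block formulas:
  For a 1×1 block at λ = -4: exp(t · [-4]) = [e^(-4t)].
  For a 2×2 Jordan block J_2(-4): exp(t · J_2(-4)) = e^(-4t)·(I + t·N), where N is the 2×2 nilpotent shift.

After assembling e^{tJ} and conjugating by P, we get:

e^{tB} =
  [exp(-4*t), 0, 0]
  [0, exp(-4*t), 0]
  [0, -t*exp(-4*t), exp(-4*t)]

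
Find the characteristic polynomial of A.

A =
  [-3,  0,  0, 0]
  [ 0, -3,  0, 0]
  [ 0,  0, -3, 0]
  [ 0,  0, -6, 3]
x^4 + 6*x^3 - 54*x - 81

Expanding det(x·I − A) (e.g. by cofactor expansion or by noting that A is similar to its Jordan form J, which has the same characteristic polynomial as A) gives
  χ_A(x) = x^4 + 6*x^3 - 54*x - 81
which factors as (x - 3)*(x + 3)^3. The eigenvalues (with algebraic multiplicities) are λ = -3 with multiplicity 3, λ = 3 with multiplicity 1.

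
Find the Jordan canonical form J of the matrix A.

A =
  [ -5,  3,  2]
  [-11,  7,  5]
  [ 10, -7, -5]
J_3(-1)

The characteristic polynomial is
  det(x·I − A) = x^3 + 3*x^2 + 3*x + 1 = (x + 1)^3

Eigenvalues and multiplicities (the geometric multiplicity of λ is n − rank(A − λI), which equals the number of Jordan blocks for λ):
  λ = -1: algebraic multiplicity = 3, geometric multiplicity = 1

Determining the block sizes for each eigenvalue:
  λ = -1: one block (gm = 1), so the single block has size am = 3 → block sizes [3]

Assembling the blocks gives a Jordan form
J =
  [-1,  1,  0]
  [ 0, -1,  1]
  [ 0,  0, -1]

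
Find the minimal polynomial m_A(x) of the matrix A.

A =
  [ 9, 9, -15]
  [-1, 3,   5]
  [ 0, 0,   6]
x^2 - 12*x + 36

The characteristic polynomial is χ_A(x) = (x - 6)^3, so the eigenvalues are known. The minimal polynomial is
  m_A(x) = Π_λ (x − λ)^{k_λ}
where k_λ is the size of the *largest* Jordan block for λ (equivalently, the smallest k with (A − λI)^k v = 0 for every generalised eigenvector v of λ).

  λ = 6: largest Jordan block has size 2, contributing (x − 6)^2

So m_A(x) = (x - 6)^2 = x^2 - 12*x + 36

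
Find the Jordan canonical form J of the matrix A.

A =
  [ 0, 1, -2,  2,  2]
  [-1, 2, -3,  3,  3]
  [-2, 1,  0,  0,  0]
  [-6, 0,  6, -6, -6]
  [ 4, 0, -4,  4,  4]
J_3(0) ⊕ J_1(0) ⊕ J_1(0)

The characteristic polynomial is
  det(x·I − A) = x^5

Eigenvalues and multiplicities (the geometric multiplicity of λ is n − rank(A − λI), which equals the number of Jordan blocks for λ):
  λ = 0: algebraic multiplicity = 5, geometric multiplicity = 3

Determining the block sizes for each eigenvalue:
  λ = 0: with am = 5 and gm = 3, the partition is not yet determined (e.g. several partitions of 5 into 3 parts exist). Let N = A − (0)·I. Computing rank(N^1) = 2, rank(N^2) = 1, rank(N^3) = 0; the number of blocks of size ≥ j is rank(N^{j−1}) − rank(N^j), giving [3, 1, 1]. So we have 1 block(s) of size 3, 2 block(s) of size 1 → block sizes [3, 1, 1]

Assembling the blocks gives a Jordan form
J =
  [0, 1, 0, 0, 0]
  [0, 0, 1, 0, 0]
  [0, 0, 0, 0, 0]
  [0, 0, 0, 0, 0]
  [0, 0, 0, 0, 0]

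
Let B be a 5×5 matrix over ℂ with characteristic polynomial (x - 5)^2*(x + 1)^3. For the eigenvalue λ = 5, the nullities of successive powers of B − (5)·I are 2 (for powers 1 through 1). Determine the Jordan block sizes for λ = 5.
Block sizes for λ = 5: [1, 1]

From the dimensions of kernels of powers, the number of Jordan blocks of size at least j is d_j − d_{j−1} where d_j = dim ker(N^j) (with d_0 = 0). Computing the differences gives [2].
The number of blocks of size exactly k is (#blocks of size ≥ k) − (#blocks of size ≥ k + 1), so the partition is: 2 block(s) of size 1.
In nonincreasing order the block sizes are [1, 1].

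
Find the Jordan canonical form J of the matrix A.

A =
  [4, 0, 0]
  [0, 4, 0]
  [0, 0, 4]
J_1(4) ⊕ J_1(4) ⊕ J_1(4)

The characteristic polynomial is
  det(x·I − A) = x^3 - 12*x^2 + 48*x - 64 = (x - 4)^3

Eigenvalues and multiplicities (the geometric multiplicity of λ is n − rank(A − λI), which equals the number of Jordan blocks for λ):
  λ = 4: algebraic multiplicity = 3, geometric multiplicity = 3

Determining the block sizes for each eigenvalue:
  λ = 4: gm = am = 3, so every block has size 1 → block sizes [1, 1, 1]

Assembling the blocks gives a Jordan form
J =
  [4, 0, 0]
  [0, 4, 0]
  [0, 0, 4]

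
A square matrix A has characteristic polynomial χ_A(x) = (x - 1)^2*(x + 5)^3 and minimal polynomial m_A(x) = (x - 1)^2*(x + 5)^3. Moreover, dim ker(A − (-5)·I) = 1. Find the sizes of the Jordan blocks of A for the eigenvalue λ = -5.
Block sizes for λ = -5: [3]

Step 1 — from the characteristic polynomial, algebraic multiplicity of λ = -5 is 3. From dim ker(A − (-5)·I) = 1, there are exactly 1 Jordan blocks for λ = -5.
Step 2 — from the minimal polynomial, the factor (x + 5)^3 tells us the largest block for λ = -5 has size 3.
Step 3 — with total size 3, 1 blocks, and largest block 3, the block sizes (in nonincreasing order) are [3].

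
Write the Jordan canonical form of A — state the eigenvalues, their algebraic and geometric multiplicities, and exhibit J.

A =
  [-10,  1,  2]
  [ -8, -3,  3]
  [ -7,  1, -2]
J_3(-5)

The characteristic polynomial is
  det(x·I − A) = x^3 + 15*x^2 + 75*x + 125 = (x + 5)^3

Eigenvalues and multiplicities (the geometric multiplicity of λ is n − rank(A − λI), which equals the number of Jordan blocks for λ):
  λ = -5: algebraic multiplicity = 3, geometric multiplicity = 1

Determining the block sizes for each eigenvalue:
  λ = -5: one block (gm = 1), so the single block has size am = 3 → block sizes [3]

Assembling the blocks gives a Jordan form
J =
  [-5,  1,  0]
  [ 0, -5,  1]
  [ 0,  0, -5]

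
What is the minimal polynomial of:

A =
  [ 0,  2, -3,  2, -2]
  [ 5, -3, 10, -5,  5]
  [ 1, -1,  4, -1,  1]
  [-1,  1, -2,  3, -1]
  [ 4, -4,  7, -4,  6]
x^3 - 6*x^2 + 12*x - 8

The characteristic polynomial is χ_A(x) = (x - 2)^5, so the eigenvalues are known. The minimal polynomial is
  m_A(x) = Π_λ (x − λ)^{k_λ}
where k_λ is the size of the *largest* Jordan block for λ (equivalently, the smallest k with (A − λI)^k v = 0 for every generalised eigenvector v of λ).

  λ = 2: largest Jordan block has size 3, contributing (x − 2)^3

So m_A(x) = (x - 2)^3 = x^3 - 6*x^2 + 12*x - 8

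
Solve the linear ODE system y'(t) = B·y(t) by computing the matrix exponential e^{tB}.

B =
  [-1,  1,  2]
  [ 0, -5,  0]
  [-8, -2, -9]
e^{tB} =
  [4*t*exp(-5*t) + exp(-5*t), t*exp(-5*t), 2*t*exp(-5*t)]
  [0, exp(-5*t), 0]
  [-8*t*exp(-5*t), -2*t*exp(-5*t), -4*t*exp(-5*t) + exp(-5*t)]

Strategy: write B = P · J · P⁻¹ where J is a Jordan canonical form, so e^{tB} = P · e^{tJ} · P⁻¹, and e^{tJ} can be computed block-by-block.

B has Jordan form
J =
  [-5,  1,  0]
  [ 0, -5,  0]
  [ 0,  0, -5]
(up to reordering of blocks).

Per-block formulas:
  For a 2×2 Jordan block J_2(-5): exp(t · J_2(-5)) = e^(-5t)·(I + t·N), where N is the 2×2 nilpotent shift.
  For a 1×1 block at λ = -5: exp(t · [-5]) = [e^(-5t)].

After assembling e^{tJ} and conjugating by P, we get:

e^{tB} =
  [4*t*exp(-5*t) + exp(-5*t), t*exp(-5*t), 2*t*exp(-5*t)]
  [0, exp(-5*t), 0]
  [-8*t*exp(-5*t), -2*t*exp(-5*t), -4*t*exp(-5*t) + exp(-5*t)]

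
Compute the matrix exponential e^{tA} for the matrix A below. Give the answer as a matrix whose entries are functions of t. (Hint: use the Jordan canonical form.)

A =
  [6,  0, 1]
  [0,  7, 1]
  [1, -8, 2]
e^{tA} =
  [t^2*exp(5*t) + t*exp(5*t) + exp(5*t), -4*t^2*exp(5*t), -t^2*exp(5*t) + t*exp(5*t)]
  [t^2*exp(5*t)/2, -2*t^2*exp(5*t) + 2*t*exp(5*t) + exp(5*t), -t^2*exp(5*t)/2 + t*exp(5*t)]
  [-t^2*exp(5*t) + t*exp(5*t), 4*t^2*exp(5*t) - 8*t*exp(5*t), t^2*exp(5*t) - 3*t*exp(5*t) + exp(5*t)]

Strategy: write A = P · J · P⁻¹ where J is a Jordan canonical form, so e^{tA} = P · e^{tJ} · P⁻¹, and e^{tJ} can be computed block-by-block.

A has Jordan form
J =
  [5, 1, 0]
  [0, 5, 1]
  [0, 0, 5]
(up to reordering of blocks).

Per-block formulas:
  For a 3×3 Jordan block J_3(5): exp(t · J_3(5)) = e^(5t)·(I + t·N + (t^2/2)·N^2), where N is the 3×3 nilpotent shift.

After assembling e^{tJ} and conjugating by P, we get:

e^{tA} =
  [t^2*exp(5*t) + t*exp(5*t) + exp(5*t), -4*t^2*exp(5*t), -t^2*exp(5*t) + t*exp(5*t)]
  [t^2*exp(5*t)/2, -2*t^2*exp(5*t) + 2*t*exp(5*t) + exp(5*t), -t^2*exp(5*t)/2 + t*exp(5*t)]
  [-t^2*exp(5*t) + t*exp(5*t), 4*t^2*exp(5*t) - 8*t*exp(5*t), t^2*exp(5*t) - 3*t*exp(5*t) + exp(5*t)]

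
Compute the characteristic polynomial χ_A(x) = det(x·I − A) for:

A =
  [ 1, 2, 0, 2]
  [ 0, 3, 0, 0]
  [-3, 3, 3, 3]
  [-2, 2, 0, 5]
x^4 - 12*x^3 + 54*x^2 - 108*x + 81

Expanding det(x·I − A) (e.g. by cofactor expansion or by noting that A is similar to its Jordan form J, which has the same characteristic polynomial as A) gives
  χ_A(x) = x^4 - 12*x^3 + 54*x^2 - 108*x + 81
which factors as (x - 3)^4. The eigenvalues (with algebraic multiplicities) are λ = 3 with multiplicity 4.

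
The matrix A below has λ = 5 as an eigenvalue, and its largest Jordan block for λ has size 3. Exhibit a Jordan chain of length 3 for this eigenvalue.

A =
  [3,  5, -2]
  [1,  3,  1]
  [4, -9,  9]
A Jordan chain for λ = 5 of length 3:
v_1 = (1, 0, -1)ᵀ
v_2 = (-2, 1, 4)ᵀ
v_3 = (1, 0, 0)ᵀ

Let N = A − (5)·I. We want v_3 with N^3 v_3 = 0 but N^2 v_3 ≠ 0; then v_{j-1} := N · v_j for j = 3, …, 2.

Pick v_3 = (1, 0, 0)ᵀ.
Then v_2 = N · v_3 = (-2, 1, 4)ᵀ.
Then v_1 = N · v_2 = (1, 0, -1)ᵀ.

Sanity check: (A − (5)·I) v_1 = (0, 0, 0)ᵀ = 0. ✓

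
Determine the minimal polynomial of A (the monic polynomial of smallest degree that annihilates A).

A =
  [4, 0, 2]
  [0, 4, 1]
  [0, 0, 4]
x^2 - 8*x + 16

The characteristic polynomial is χ_A(x) = (x - 4)^3, so the eigenvalues are known. The minimal polynomial is
  m_A(x) = Π_λ (x − λ)^{k_λ}
where k_λ is the size of the *largest* Jordan block for λ (equivalently, the smallest k with (A − λI)^k v = 0 for every generalised eigenvector v of λ).

  λ = 4: largest Jordan block has size 2, contributing (x − 4)^2

So m_A(x) = (x - 4)^2 = x^2 - 8*x + 16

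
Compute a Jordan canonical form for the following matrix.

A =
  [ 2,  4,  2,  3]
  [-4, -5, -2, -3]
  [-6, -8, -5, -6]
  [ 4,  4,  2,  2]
J_2(-2) ⊕ J_1(-1) ⊕ J_1(-1)

The characteristic polynomial is
  det(x·I − A) = x^4 + 6*x^3 + 13*x^2 + 12*x + 4 = (x + 1)^2*(x + 2)^2

Eigenvalues and multiplicities (the geometric multiplicity of λ is n − rank(A − λI), which equals the number of Jordan blocks for λ):
  λ = -2: algebraic multiplicity = 2, geometric multiplicity = 1
  λ = -1: algebraic multiplicity = 2, geometric multiplicity = 2

Determining the block sizes for each eigenvalue:
  λ = -2: one block (gm = 1), so the single block has size am = 2 → block sizes [2]
  λ = -1: gm = am = 2, so every block has size 1 → block sizes [1, 1]

Assembling the blocks gives a Jordan form
J =
  [-2,  1,  0,  0]
  [ 0, -2,  0,  0]
  [ 0,  0, -1,  0]
  [ 0,  0,  0, -1]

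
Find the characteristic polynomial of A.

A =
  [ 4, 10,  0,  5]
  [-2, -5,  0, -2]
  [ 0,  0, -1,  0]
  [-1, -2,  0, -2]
x^4 + 4*x^3 + 6*x^2 + 4*x + 1

Expanding det(x·I − A) (e.g. by cofactor expansion or by noting that A is similar to its Jordan form J, which has the same characteristic polynomial as A) gives
  χ_A(x) = x^4 + 4*x^3 + 6*x^2 + 4*x + 1
which factors as (x + 1)^4. The eigenvalues (with algebraic multiplicities) are λ = -1 with multiplicity 4.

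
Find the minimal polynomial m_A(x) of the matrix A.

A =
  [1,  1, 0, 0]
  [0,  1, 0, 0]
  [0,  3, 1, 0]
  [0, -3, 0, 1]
x^2 - 2*x + 1

The characteristic polynomial is χ_A(x) = (x - 1)^4, so the eigenvalues are known. The minimal polynomial is
  m_A(x) = Π_λ (x − λ)^{k_λ}
where k_λ is the size of the *largest* Jordan block for λ (equivalently, the smallest k with (A − λI)^k v = 0 for every generalised eigenvector v of λ).

  λ = 1: largest Jordan block has size 2, contributing (x − 1)^2

So m_A(x) = (x - 1)^2 = x^2 - 2*x + 1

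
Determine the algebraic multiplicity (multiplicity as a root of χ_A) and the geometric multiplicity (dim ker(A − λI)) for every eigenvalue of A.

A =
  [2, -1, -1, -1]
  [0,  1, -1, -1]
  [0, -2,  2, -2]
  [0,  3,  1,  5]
λ = 2: alg = 3, geom = 2; λ = 4: alg = 1, geom = 1

Step 1 — factor the characteristic polynomial to read off the algebraic multiplicities:
  χ_A(x) = (x - 4)*(x - 2)^3

Step 2 — compute geometric multiplicities via the rank-nullity identity g(λ) = n − rank(A − λI):
  rank(A − (2)·I) = 2, so dim ker(A − (2)·I) = n − 2 = 2
  rank(A − (4)·I) = 3, so dim ker(A − (4)·I) = n − 3 = 1

Summary:
  λ = 2: algebraic multiplicity = 3, geometric multiplicity = 2
  λ = 4: algebraic multiplicity = 1, geometric multiplicity = 1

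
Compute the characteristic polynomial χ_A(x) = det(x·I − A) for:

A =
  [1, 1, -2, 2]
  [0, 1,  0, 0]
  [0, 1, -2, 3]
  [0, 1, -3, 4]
x^4 - 4*x^3 + 6*x^2 - 4*x + 1

Expanding det(x·I − A) (e.g. by cofactor expansion or by noting that A is similar to its Jordan form J, which has the same characteristic polynomial as A) gives
  χ_A(x) = x^4 - 4*x^3 + 6*x^2 - 4*x + 1
which factors as (x - 1)^4. The eigenvalues (with algebraic multiplicities) are λ = 1 with multiplicity 4.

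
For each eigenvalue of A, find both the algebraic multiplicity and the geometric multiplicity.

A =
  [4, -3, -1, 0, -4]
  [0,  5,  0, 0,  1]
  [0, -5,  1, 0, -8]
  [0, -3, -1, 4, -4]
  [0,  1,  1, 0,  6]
λ = 4: alg = 5, geom = 3

Step 1 — factor the characteristic polynomial to read off the algebraic multiplicities:
  χ_A(x) = (x - 4)^5

Step 2 — compute geometric multiplicities via the rank-nullity identity g(λ) = n − rank(A − λI):
  rank(A − (4)·I) = 2, so dim ker(A − (4)·I) = n − 2 = 3

Summary:
  λ = 4: algebraic multiplicity = 5, geometric multiplicity = 3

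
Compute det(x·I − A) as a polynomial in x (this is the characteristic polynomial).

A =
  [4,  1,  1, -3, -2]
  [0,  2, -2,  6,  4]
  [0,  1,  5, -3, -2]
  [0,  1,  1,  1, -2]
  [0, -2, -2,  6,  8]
x^5 - 20*x^4 + 160*x^3 - 640*x^2 + 1280*x - 1024

Expanding det(x·I − A) (e.g. by cofactor expansion or by noting that A is similar to its Jordan form J, which has the same characteristic polynomial as A) gives
  χ_A(x) = x^5 - 20*x^4 + 160*x^3 - 640*x^2 + 1280*x - 1024
which factors as (x - 4)^5. The eigenvalues (with algebraic multiplicities) are λ = 4 with multiplicity 5.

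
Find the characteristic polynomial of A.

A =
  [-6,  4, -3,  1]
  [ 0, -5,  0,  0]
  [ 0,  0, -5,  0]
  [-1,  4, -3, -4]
x^4 + 20*x^3 + 150*x^2 + 500*x + 625

Expanding det(x·I − A) (e.g. by cofactor expansion or by noting that A is similar to its Jordan form J, which has the same characteristic polynomial as A) gives
  χ_A(x) = x^4 + 20*x^3 + 150*x^2 + 500*x + 625
which factors as (x + 5)^4. The eigenvalues (with algebraic multiplicities) are λ = -5 with multiplicity 4.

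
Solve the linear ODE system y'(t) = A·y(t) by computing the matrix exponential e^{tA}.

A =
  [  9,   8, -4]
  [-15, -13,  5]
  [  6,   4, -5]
e^{tA} =
  [12*t*exp(-3*t) + exp(-3*t), 8*t*exp(-3*t), -4*t*exp(-3*t)]
  [-15*t*exp(-3*t), -10*t*exp(-3*t) + exp(-3*t), 5*t*exp(-3*t)]
  [6*t*exp(-3*t), 4*t*exp(-3*t), -2*t*exp(-3*t) + exp(-3*t)]

Strategy: write A = P · J · P⁻¹ where J is a Jordan canonical form, so e^{tA} = P · e^{tJ} · P⁻¹, and e^{tJ} can be computed block-by-block.

A has Jordan form
J =
  [-3,  1,  0]
  [ 0, -3,  0]
  [ 0,  0, -3]
(up to reordering of blocks).

Per-block formulas:
  For a 2×2 Jordan block J_2(-3): exp(t · J_2(-3)) = e^(-3t)·(I + t·N), where N is the 2×2 nilpotent shift.
  For a 1×1 block at λ = -3: exp(t · [-3]) = [e^(-3t)].

After assembling e^{tJ} and conjugating by P, we get:

e^{tA} =
  [12*t*exp(-3*t) + exp(-3*t), 8*t*exp(-3*t), -4*t*exp(-3*t)]
  [-15*t*exp(-3*t), -10*t*exp(-3*t) + exp(-3*t), 5*t*exp(-3*t)]
  [6*t*exp(-3*t), 4*t*exp(-3*t), -2*t*exp(-3*t) + exp(-3*t)]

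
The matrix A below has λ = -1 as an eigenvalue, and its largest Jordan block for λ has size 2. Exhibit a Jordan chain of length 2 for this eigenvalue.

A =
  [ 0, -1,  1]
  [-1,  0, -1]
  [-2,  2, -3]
A Jordan chain for λ = -1 of length 2:
v_1 = (1, -1, -2)ᵀ
v_2 = (1, 0, 0)ᵀ

Let N = A − (-1)·I. We want v_2 with N^2 v_2 = 0 but N^1 v_2 ≠ 0; then v_{j-1} := N · v_j for j = 2, …, 2.

Pick v_2 = (1, 0, 0)ᵀ.
Then v_1 = N · v_2 = (1, -1, -2)ᵀ.

Sanity check: (A − (-1)·I) v_1 = (0, 0, 0)ᵀ = 0. ✓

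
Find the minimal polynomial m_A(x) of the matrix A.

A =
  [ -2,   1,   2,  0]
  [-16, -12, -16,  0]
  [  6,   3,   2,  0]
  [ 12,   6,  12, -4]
x^2 + 8*x + 16

The characteristic polynomial is χ_A(x) = (x + 4)^4, so the eigenvalues are known. The minimal polynomial is
  m_A(x) = Π_λ (x − λ)^{k_λ}
where k_λ is the size of the *largest* Jordan block for λ (equivalently, the smallest k with (A − λI)^k v = 0 for every generalised eigenvector v of λ).

  λ = -4: largest Jordan block has size 2, contributing (x + 4)^2

So m_A(x) = (x + 4)^2 = x^2 + 8*x + 16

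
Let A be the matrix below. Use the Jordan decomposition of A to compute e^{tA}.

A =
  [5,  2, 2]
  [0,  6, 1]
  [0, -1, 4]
e^{tA} =
  [exp(5*t), 2*t*exp(5*t), 2*t*exp(5*t)]
  [0, t*exp(5*t) + exp(5*t), t*exp(5*t)]
  [0, -t*exp(5*t), -t*exp(5*t) + exp(5*t)]

Strategy: write A = P · J · P⁻¹ where J is a Jordan canonical form, so e^{tA} = P · e^{tJ} · P⁻¹, and e^{tJ} can be computed block-by-block.

A has Jordan form
J =
  [5, 1, 0]
  [0, 5, 0]
  [0, 0, 5]
(up to reordering of blocks).

Per-block formulas:
  For a 2×2 Jordan block J_2(5): exp(t · J_2(5)) = e^(5t)·(I + t·N), where N is the 2×2 nilpotent shift.
  For a 1×1 block at λ = 5: exp(t · [5]) = [e^(5t)].

After assembling e^{tJ} and conjugating by P, we get:

e^{tA} =
  [exp(5*t), 2*t*exp(5*t), 2*t*exp(5*t)]
  [0, t*exp(5*t) + exp(5*t), t*exp(5*t)]
  [0, -t*exp(5*t), -t*exp(5*t) + exp(5*t)]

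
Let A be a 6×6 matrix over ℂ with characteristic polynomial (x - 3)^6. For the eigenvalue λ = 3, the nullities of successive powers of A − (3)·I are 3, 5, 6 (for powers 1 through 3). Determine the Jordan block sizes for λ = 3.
Block sizes for λ = 3: [3, 2, 1]

From the dimensions of kernels of powers, the number of Jordan blocks of size at least j is d_j − d_{j−1} where d_j = dim ker(N^j) (with d_0 = 0). Computing the differences gives [3, 2, 1].
The number of blocks of size exactly k is (#blocks of size ≥ k) − (#blocks of size ≥ k + 1), so the partition is: 1 block(s) of size 1, 1 block(s) of size 2, 1 block(s) of size 3.
In nonincreasing order the block sizes are [3, 2, 1].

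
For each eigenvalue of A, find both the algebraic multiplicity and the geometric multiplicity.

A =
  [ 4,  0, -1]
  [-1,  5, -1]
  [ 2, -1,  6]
λ = 5: alg = 3, geom = 1

Step 1 — factor the characteristic polynomial to read off the algebraic multiplicities:
  χ_A(x) = (x - 5)^3

Step 2 — compute geometric multiplicities via the rank-nullity identity g(λ) = n − rank(A − λI):
  rank(A − (5)·I) = 2, so dim ker(A − (5)·I) = n − 2 = 1

Summary:
  λ = 5: algebraic multiplicity = 3, geometric multiplicity = 1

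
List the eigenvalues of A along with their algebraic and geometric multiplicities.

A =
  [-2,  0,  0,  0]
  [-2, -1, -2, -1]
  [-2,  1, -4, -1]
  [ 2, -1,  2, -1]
λ = -2: alg = 4, geom = 3

Step 1 — factor the characteristic polynomial to read off the algebraic multiplicities:
  χ_A(x) = (x + 2)^4

Step 2 — compute geometric multiplicities via the rank-nullity identity g(λ) = n − rank(A − λI):
  rank(A − (-2)·I) = 1, so dim ker(A − (-2)·I) = n − 1 = 3

Summary:
  λ = -2: algebraic multiplicity = 4, geometric multiplicity = 3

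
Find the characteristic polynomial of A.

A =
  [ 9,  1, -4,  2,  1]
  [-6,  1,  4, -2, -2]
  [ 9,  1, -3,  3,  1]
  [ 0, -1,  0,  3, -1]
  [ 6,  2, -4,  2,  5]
x^5 - 15*x^4 + 90*x^3 - 270*x^2 + 405*x - 243

Expanding det(x·I − A) (e.g. by cofactor expansion or by noting that A is similar to its Jordan form J, which has the same characteristic polynomial as A) gives
  χ_A(x) = x^5 - 15*x^4 + 90*x^3 - 270*x^2 + 405*x - 243
which factors as (x - 3)^5. The eigenvalues (with algebraic multiplicities) are λ = 3 with multiplicity 5.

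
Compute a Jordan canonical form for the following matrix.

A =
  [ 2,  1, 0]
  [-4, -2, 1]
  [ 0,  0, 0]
J_3(0)

The characteristic polynomial is
  det(x·I − A) = x^3

Eigenvalues and multiplicities (the geometric multiplicity of λ is n − rank(A − λI), which equals the number of Jordan blocks for λ):
  λ = 0: algebraic multiplicity = 3, geometric multiplicity = 1

Determining the block sizes for each eigenvalue:
  λ = 0: one block (gm = 1), so the single block has size am = 3 → block sizes [3]

Assembling the blocks gives a Jordan form
J =
  [0, 1, 0]
  [0, 0, 1]
  [0, 0, 0]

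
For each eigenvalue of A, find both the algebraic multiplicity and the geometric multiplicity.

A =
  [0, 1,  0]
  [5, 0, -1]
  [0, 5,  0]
λ = 0: alg = 3, geom = 1

Step 1 — factor the characteristic polynomial to read off the algebraic multiplicities:
  χ_A(x) = x^3

Step 2 — compute geometric multiplicities via the rank-nullity identity g(λ) = n − rank(A − λI):
  rank(A − (0)·I) = 2, so dim ker(A − (0)·I) = n − 2 = 1

Summary:
  λ = 0: algebraic multiplicity = 3, geometric multiplicity = 1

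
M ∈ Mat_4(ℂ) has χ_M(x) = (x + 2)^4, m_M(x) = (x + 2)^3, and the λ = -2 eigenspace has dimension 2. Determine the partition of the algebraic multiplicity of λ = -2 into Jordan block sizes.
Block sizes for λ = -2: [3, 1]

Step 1 — from the characteristic polynomial, algebraic multiplicity of λ = -2 is 4. From dim ker(M − (-2)·I) = 2, there are exactly 2 Jordan blocks for λ = -2.
Step 2 — from the minimal polynomial, the factor (x + 2)^3 tells us the largest block for λ = -2 has size 3.
Step 3 — with total size 4, 2 blocks, and largest block 3, the block sizes (in nonincreasing order) are [3, 1].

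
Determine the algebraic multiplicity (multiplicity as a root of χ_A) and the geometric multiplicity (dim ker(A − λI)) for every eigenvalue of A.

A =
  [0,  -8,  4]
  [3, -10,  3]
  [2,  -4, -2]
λ = -4: alg = 3, geom = 2

Step 1 — factor the characteristic polynomial to read off the algebraic multiplicities:
  χ_A(x) = (x + 4)^3

Step 2 — compute geometric multiplicities via the rank-nullity identity g(λ) = n − rank(A − λI):
  rank(A − (-4)·I) = 1, so dim ker(A − (-4)·I) = n − 1 = 2

Summary:
  λ = -4: algebraic multiplicity = 3, geometric multiplicity = 2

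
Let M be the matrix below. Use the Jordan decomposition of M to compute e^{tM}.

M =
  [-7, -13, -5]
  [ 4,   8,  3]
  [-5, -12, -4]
e^{tM} =
  [9*t^2*exp(-t)/2 - 6*t*exp(-t) + exp(-t), 21*t^2*exp(-t)/2 - 13*t*exp(-t), 3*t^2*exp(-t) - 5*t*exp(-t)]
  [-3*t^2*exp(-t)/2 + 4*t*exp(-t), -7*t^2*exp(-t)/2 + 9*t*exp(-t) + exp(-t), -t^2*exp(-t) + 3*t*exp(-t)]
  [-3*t^2*exp(-t)/2 - 5*t*exp(-t), -7*t^2*exp(-t)/2 - 12*t*exp(-t), -t^2*exp(-t) - 3*t*exp(-t) + exp(-t)]

Strategy: write M = P · J · P⁻¹ where J is a Jordan canonical form, so e^{tM} = P · e^{tJ} · P⁻¹, and e^{tJ} can be computed block-by-block.

M has Jordan form
J =
  [-1,  1,  0]
  [ 0, -1,  1]
  [ 0,  0, -1]
(up to reordering of blocks).

Per-block formulas:
  For a 3×3 Jordan block J_3(-1): exp(t · J_3(-1)) = e^(-1t)·(I + t·N + (t^2/2)·N^2), where N is the 3×3 nilpotent shift.

After assembling e^{tJ} and conjugating by P, we get:

e^{tM} =
  [9*t^2*exp(-t)/2 - 6*t*exp(-t) + exp(-t), 21*t^2*exp(-t)/2 - 13*t*exp(-t), 3*t^2*exp(-t) - 5*t*exp(-t)]
  [-3*t^2*exp(-t)/2 + 4*t*exp(-t), -7*t^2*exp(-t)/2 + 9*t*exp(-t) + exp(-t), -t^2*exp(-t) + 3*t*exp(-t)]
  [-3*t^2*exp(-t)/2 - 5*t*exp(-t), -7*t^2*exp(-t)/2 - 12*t*exp(-t), -t^2*exp(-t) - 3*t*exp(-t) + exp(-t)]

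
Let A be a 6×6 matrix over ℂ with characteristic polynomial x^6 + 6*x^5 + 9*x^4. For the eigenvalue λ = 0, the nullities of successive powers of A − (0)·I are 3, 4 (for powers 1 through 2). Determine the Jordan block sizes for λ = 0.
Block sizes for λ = 0: [2, 1, 1]

From the dimensions of kernels of powers, the number of Jordan blocks of size at least j is d_j − d_{j−1} where d_j = dim ker(N^j) (with d_0 = 0). Computing the differences gives [3, 1].
The number of blocks of size exactly k is (#blocks of size ≥ k) − (#blocks of size ≥ k + 1), so the partition is: 2 block(s) of size 1, 1 block(s) of size 2.
In nonincreasing order the block sizes are [2, 1, 1].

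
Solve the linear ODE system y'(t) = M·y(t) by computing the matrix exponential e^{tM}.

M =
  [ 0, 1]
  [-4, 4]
e^{tM} =
  [-2*t*exp(2*t) + exp(2*t), t*exp(2*t)]
  [-4*t*exp(2*t), 2*t*exp(2*t) + exp(2*t)]

Strategy: write M = P · J · P⁻¹ where J is a Jordan canonical form, so e^{tM} = P · e^{tJ} · P⁻¹, and e^{tJ} can be computed block-by-block.

M has Jordan form
J =
  [2, 1]
  [0, 2]
(up to reordering of blocks).

Per-block formulas:
  For a 2×2 Jordan block J_2(2): exp(t · J_2(2)) = e^(2t)·(I + t·N), where N is the 2×2 nilpotent shift.

After assembling e^{tJ} and conjugating by P, we get:

e^{tM} =
  [-2*t*exp(2*t) + exp(2*t), t*exp(2*t)]
  [-4*t*exp(2*t), 2*t*exp(2*t) + exp(2*t)]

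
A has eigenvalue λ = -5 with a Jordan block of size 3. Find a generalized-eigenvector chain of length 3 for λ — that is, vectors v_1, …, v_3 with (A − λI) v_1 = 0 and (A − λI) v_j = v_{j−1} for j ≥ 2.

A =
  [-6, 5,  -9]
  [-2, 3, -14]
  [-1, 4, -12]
A Jordan chain for λ = -5 of length 3:
v_1 = (-1, -2, -1)ᵀ
v_2 = (5, 8, 4)ᵀ
v_3 = (0, 1, 0)ᵀ

Let N = A − (-5)·I. We want v_3 with N^3 v_3 = 0 but N^2 v_3 ≠ 0; then v_{j-1} := N · v_j for j = 3, …, 2.

Pick v_3 = (0, 1, 0)ᵀ.
Then v_2 = N · v_3 = (5, 8, 4)ᵀ.
Then v_1 = N · v_2 = (-1, -2, -1)ᵀ.

Sanity check: (A − (-5)·I) v_1 = (0, 0, 0)ᵀ = 0. ✓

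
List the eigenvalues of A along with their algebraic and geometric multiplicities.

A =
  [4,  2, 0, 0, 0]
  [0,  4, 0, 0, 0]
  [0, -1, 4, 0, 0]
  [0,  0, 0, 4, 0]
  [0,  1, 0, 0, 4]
λ = 4: alg = 5, geom = 4

Step 1 — factor the characteristic polynomial to read off the algebraic multiplicities:
  χ_A(x) = (x - 4)^5

Step 2 — compute geometric multiplicities via the rank-nullity identity g(λ) = n − rank(A − λI):
  rank(A − (4)·I) = 1, so dim ker(A − (4)·I) = n − 1 = 4

Summary:
  λ = 4: algebraic multiplicity = 5, geometric multiplicity = 4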